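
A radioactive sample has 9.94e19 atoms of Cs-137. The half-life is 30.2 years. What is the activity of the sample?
A = λN = 2.281e18 decays/year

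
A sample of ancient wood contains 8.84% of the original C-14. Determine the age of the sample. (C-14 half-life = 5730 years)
Age = t½ × log₂(1/ratio) = 20050 years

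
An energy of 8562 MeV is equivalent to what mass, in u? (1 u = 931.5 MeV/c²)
m = E/c² = 9.192 u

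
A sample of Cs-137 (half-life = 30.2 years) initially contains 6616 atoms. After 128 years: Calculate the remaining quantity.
N = N₀(1/2)^(t/t½) = 350.5 atoms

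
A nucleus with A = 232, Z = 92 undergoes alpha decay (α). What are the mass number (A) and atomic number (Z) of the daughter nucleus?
Daughter: A = 228, Z = 90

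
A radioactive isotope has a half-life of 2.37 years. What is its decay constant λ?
λ = ln(2)/t½ = 0.2925 year⁻¹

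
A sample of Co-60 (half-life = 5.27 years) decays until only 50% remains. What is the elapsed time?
t = t½ × log₂(N₀/N) = 5.27 years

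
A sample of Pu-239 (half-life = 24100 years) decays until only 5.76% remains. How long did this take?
t = t½ × log₂(N₀/N) = 99240 years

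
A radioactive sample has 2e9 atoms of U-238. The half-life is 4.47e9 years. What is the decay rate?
A = λN = 0.3101 decays/year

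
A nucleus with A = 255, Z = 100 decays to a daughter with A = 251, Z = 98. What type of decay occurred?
ΔA = -4, ΔZ = -2 ⇒ alpha decay (α)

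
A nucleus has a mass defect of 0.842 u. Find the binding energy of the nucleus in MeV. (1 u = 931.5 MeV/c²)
B.E. = Δm × 931.5 = 784.3 MeV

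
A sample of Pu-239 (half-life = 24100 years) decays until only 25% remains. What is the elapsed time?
t = t½ × log₂(N₀/N) = 48200 years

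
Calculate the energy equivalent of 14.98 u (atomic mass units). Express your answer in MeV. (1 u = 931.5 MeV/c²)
E = mc² = 13950 MeV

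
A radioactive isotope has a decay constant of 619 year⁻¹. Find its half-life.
t½ = ln(2)/λ = 0.00112 years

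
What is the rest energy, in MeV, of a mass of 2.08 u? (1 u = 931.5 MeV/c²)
E = mc² = 1938 MeV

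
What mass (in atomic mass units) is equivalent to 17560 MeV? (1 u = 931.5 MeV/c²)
m = E/c² = 18.85 u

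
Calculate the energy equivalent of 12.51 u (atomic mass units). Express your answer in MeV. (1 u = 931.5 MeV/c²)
E = mc² = 11650 MeV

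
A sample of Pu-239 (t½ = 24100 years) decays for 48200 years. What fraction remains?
N/N₀ = (1/2)^(t/t½) = 0.25 = 25%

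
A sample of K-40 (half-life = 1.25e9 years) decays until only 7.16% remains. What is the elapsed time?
t = t½ × log₂(N₀/N) = 4.755e9 years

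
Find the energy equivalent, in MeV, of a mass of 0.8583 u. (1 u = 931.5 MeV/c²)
E = mc² = 799.5 MeV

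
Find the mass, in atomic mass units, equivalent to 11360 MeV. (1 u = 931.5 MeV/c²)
m = E/c² = 12.2 u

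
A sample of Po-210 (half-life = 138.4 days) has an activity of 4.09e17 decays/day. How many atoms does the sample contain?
N = A/λ = 8.166e19 atoms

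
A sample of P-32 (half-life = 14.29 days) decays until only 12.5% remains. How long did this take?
t = t½ × log₂(N₀/N) = 42.87 days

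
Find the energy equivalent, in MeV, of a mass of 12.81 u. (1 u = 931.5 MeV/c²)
E = mc² = 11930 MeV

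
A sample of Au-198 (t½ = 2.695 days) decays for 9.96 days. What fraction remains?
N/N₀ = (1/2)^(t/t½) = 0.07717 = 7.72%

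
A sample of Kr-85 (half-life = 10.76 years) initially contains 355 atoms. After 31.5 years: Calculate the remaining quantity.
N = N₀(1/2)^(t/t½) = 46.66 atoms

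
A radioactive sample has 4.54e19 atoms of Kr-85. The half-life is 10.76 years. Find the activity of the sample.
A = λN = 2.925e18 decays/year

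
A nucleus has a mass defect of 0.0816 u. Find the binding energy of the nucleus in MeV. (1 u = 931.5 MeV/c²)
B.E. = Δm × 931.5 = 76.01 MeV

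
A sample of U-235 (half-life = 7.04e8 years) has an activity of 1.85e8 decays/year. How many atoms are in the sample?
N = A/λ = 1.879e17 atoms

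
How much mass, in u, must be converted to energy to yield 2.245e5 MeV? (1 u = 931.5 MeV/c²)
m = E/c² = 241 u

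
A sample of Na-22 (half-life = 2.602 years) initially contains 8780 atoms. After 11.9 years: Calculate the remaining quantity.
N = N₀(1/2)^(t/t½) = 368.8 atoms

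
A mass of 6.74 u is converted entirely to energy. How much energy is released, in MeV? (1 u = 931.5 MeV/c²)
E = mc² = 6278 MeV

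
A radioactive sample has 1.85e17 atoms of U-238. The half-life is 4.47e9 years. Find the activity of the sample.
A = λN = 2.869e7 decays/year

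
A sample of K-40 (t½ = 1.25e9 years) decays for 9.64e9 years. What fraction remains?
N/N₀ = (1/2)^(t/t½) = 0.004769 = 0.477%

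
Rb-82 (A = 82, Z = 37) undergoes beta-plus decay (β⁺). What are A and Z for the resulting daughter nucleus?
Daughter: A = 82, Z = 36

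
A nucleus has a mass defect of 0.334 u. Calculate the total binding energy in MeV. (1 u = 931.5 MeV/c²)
B.E. = Δm × 931.5 = 311.1 MeV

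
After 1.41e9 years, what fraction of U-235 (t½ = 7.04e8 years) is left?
N/N₀ = (1/2)^(t/t½) = 0.2495 = 25%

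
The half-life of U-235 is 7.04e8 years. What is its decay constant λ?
λ = ln(2)/t½ = 9.846e-10 year⁻¹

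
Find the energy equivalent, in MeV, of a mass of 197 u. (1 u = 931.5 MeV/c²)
E = mc² = 1.835e5 MeV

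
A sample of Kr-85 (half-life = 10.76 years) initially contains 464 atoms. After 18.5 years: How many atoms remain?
N = N₀(1/2)^(t/t½) = 140.9 atoms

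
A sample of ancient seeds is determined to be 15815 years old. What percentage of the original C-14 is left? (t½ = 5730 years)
N/N₀ = (1/2)^(t/t½) = 0.1476 = 14.8%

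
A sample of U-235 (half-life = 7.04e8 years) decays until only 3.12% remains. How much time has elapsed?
t = t½ × log₂(N₀/N) = 3.522e9 years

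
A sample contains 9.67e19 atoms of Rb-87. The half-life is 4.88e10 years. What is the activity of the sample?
A = λN = 1.374e9 decays/year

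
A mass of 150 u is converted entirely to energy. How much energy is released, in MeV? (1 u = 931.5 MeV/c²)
E = mc² = 1.397e5 MeV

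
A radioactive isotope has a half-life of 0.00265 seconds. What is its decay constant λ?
λ = ln(2)/t½ = 261.6 second⁻¹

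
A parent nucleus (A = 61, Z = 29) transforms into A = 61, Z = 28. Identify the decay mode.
ΔA = 0, ΔZ = -1 ⇒ beta-plus decay (β⁺) or electron capture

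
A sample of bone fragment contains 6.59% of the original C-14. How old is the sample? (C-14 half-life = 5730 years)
Age = t½ × log₂(1/ratio) = 22480 years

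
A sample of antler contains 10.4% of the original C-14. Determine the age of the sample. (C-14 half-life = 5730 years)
Age = t½ × log₂(1/ratio) = 18710 years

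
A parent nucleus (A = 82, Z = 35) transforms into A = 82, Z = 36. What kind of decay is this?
ΔA = 0, ΔZ = +1 ⇒ beta-minus decay (β⁻)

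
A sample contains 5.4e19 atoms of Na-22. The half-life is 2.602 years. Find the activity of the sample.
A = λN = 1.439e19 decays/year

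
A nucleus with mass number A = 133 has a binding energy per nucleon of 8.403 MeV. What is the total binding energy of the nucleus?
B.E. = 8.403 × 133 = 1118 MeV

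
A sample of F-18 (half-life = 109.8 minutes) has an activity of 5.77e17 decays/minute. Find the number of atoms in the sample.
N = A/λ = 9.14e19 atoms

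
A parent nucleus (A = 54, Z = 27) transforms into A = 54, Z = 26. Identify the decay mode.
ΔA = 0, ΔZ = -1 ⇒ beta-plus decay (β⁺) or electron capture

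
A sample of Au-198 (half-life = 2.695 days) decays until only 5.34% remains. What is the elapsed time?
t = t½ × log₂(N₀/N) = 11.39 days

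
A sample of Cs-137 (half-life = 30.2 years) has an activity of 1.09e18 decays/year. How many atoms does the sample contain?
N = A/λ = 4.749e19 atoms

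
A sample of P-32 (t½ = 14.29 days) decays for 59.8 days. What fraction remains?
N/N₀ = (1/2)^(t/t½) = 0.05499 = 5.5%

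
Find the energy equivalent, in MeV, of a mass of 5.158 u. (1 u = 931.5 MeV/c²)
E = mc² = 4805 MeV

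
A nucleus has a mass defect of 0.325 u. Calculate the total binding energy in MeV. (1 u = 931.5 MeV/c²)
B.E. = Δm × 931.5 = 302.7 MeV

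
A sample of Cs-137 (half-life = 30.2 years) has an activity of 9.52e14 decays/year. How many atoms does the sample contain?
N = A/λ = 4.148e16 atoms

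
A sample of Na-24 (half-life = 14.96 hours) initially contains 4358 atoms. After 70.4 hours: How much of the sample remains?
N = N₀(1/2)^(t/t½) = 167 atoms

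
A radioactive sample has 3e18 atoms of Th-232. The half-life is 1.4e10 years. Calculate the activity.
A = λN = 1.485e8 decays/year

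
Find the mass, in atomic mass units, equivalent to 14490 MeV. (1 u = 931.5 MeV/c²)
m = E/c² = 15.56 u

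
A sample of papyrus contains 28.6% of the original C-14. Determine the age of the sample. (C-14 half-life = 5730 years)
Age = t½ × log₂(1/ratio) = 10350 years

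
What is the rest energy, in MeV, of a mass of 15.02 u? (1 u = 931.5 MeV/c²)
E = mc² = 13990 MeV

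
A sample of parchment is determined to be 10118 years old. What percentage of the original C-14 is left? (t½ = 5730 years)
N/N₀ = (1/2)^(t/t½) = 0.2941 = 29.4%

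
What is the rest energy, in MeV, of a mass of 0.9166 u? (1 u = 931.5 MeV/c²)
E = mc² = 853.8 MeV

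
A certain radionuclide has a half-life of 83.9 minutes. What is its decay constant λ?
λ = ln(2)/t½ = 0.008262 minute⁻¹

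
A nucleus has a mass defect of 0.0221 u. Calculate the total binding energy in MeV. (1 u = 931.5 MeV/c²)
B.E. = Δm × 931.5 = 20.59 MeV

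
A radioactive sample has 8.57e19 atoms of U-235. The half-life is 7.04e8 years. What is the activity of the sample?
A = λN = 8.438e10 decays/year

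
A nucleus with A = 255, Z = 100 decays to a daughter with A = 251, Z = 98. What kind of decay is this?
ΔA = -4, ΔZ = -2 ⇒ alpha decay (α)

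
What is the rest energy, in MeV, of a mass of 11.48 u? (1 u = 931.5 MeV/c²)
E = mc² = 10690 MeV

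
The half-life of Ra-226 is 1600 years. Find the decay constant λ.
λ = ln(2)/t½ = 4.332e-4 year⁻¹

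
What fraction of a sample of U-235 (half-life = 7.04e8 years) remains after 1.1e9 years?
N/N₀ = (1/2)^(t/t½) = 0.3386 = 33.9%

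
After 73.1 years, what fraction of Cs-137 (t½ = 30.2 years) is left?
N/N₀ = (1/2)^(t/t½) = 0.1868 = 18.7%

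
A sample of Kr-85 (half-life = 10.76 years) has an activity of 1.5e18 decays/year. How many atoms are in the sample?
N = A/λ = 2.329e19 atoms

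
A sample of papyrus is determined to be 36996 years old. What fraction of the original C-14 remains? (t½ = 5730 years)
N/N₀ = (1/2)^(t/t½) = 0.01139 = 1.14%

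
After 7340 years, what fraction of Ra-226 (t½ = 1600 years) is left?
N/N₀ = (1/2)^(t/t½) = 0.04159 = 4.16%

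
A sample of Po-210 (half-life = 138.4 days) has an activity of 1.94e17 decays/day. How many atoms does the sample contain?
N = A/λ = 3.874e19 atoms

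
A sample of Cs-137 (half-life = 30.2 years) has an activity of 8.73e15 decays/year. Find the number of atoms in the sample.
N = A/λ = 3.804e17 atoms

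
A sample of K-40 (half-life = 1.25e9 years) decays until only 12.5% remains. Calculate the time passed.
t = t½ × log₂(N₀/N) = 3.75e9 years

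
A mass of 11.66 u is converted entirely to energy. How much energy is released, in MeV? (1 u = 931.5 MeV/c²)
E = mc² = 10860 MeV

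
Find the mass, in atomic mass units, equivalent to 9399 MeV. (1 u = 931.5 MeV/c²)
m = E/c² = 10.09 u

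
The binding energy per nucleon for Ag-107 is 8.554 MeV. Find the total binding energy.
B.E. = 8.554 × 107 = 915.3 MeV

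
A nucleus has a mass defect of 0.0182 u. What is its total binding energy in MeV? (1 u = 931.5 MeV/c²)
B.E. = Δm × 931.5 = 16.95 MeV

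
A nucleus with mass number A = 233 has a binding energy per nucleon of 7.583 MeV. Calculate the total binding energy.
B.E. = 7.583 × 233 = 1767 MeV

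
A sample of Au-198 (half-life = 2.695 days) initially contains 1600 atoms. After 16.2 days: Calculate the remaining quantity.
N = N₀(1/2)^(t/t½) = 24.81 atoms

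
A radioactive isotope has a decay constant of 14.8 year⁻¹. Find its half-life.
t½ = ln(2)/λ = 0.04683 years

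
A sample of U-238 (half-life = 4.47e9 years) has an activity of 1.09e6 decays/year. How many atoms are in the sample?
N = A/λ = 7.029e15 atoms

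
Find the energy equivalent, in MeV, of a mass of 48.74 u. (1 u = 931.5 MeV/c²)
E = mc² = 45400 MeV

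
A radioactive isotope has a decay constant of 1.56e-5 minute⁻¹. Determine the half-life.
t½ = ln(2)/λ = 44430 minutes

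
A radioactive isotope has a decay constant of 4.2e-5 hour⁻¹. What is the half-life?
t½ = ln(2)/λ = 16500 hours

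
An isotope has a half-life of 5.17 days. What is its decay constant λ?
λ = ln(2)/t½ = 0.1341 day⁻¹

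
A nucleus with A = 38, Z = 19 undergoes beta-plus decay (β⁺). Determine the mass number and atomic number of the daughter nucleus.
Daughter: A = 38, Z = 18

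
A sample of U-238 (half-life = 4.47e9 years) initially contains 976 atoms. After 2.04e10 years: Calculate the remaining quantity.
N = N₀(1/2)^(t/t½) = 41.27 atoms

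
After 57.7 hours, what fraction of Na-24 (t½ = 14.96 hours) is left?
N/N₀ = (1/2)^(t/t½) = 0.06901 = 6.9%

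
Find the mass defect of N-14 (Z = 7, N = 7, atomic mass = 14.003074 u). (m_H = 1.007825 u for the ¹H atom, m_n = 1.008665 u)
Δm = Z·m_H + N·m_n − M = 0.1124 u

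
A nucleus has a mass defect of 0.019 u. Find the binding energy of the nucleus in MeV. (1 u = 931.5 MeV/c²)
B.E. = Δm × 931.5 = 17.7 MeV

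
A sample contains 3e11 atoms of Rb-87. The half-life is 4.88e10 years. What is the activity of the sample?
A = λN = 4.261 decays/year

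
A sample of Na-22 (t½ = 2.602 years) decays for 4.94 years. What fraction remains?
N/N₀ = (1/2)^(t/t½) = 0.2682 = 26.8%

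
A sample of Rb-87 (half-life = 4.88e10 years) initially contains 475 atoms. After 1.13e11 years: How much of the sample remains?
N = N₀(1/2)^(t/t½) = 95.42 atoms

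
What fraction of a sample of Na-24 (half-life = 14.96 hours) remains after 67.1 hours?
N/N₀ = (1/2)^(t/t½) = 0.04465 = 4.46%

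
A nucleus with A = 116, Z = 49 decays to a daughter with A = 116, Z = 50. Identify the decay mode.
ΔA = 0, ΔZ = +1 ⇒ beta-minus decay (β⁻)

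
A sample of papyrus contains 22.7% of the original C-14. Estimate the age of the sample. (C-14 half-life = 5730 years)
Age = t½ × log₂(1/ratio) = 12260 years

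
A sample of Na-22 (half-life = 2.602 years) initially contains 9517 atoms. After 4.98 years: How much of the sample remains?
N = N₀(1/2)^(t/t½) = 2526 atoms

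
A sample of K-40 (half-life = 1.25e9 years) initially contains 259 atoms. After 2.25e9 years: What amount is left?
N = N₀(1/2)^(t/t½) = 74.38 atoms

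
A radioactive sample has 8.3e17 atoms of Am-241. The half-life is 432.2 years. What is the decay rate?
A = λN = 1.331e15 decays/year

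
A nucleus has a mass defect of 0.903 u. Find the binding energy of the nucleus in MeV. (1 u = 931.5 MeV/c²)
B.E. = Δm × 931.5 = 841.1 MeV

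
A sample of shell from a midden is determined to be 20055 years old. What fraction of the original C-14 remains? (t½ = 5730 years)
N/N₀ = (1/2)^(t/t½) = 0.08839 = 8.84%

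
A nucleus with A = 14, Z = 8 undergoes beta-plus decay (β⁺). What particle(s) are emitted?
β⁺: positron (e⁺) + neutrino (νₑ)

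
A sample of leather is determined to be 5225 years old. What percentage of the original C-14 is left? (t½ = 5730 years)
N/N₀ = (1/2)^(t/t½) = 0.5315 = 53.1%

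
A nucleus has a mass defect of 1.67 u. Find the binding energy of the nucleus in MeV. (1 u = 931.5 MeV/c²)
B.E. = Δm × 931.5 = 1556 MeV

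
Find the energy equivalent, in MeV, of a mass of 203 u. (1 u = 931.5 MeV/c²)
E = mc² = 1.891e5 MeV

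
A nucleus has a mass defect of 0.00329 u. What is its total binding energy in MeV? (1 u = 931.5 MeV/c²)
B.E. = Δm × 931.5 = 3.065 MeV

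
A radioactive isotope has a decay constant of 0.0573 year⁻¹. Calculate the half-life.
t½ = ln(2)/λ = 12.1 years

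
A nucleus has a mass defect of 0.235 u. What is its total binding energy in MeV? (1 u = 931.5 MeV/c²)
B.E. = Δm × 931.5 = 218.9 MeV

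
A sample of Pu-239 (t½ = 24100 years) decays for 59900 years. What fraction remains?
N/N₀ = (1/2)^(t/t½) = 0.1786 = 17.9%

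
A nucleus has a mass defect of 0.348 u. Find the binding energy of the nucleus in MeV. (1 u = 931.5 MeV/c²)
B.E. = Δm × 931.5 = 324.2 MeV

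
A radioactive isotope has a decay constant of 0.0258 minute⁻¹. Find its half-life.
t½ = ln(2)/λ = 26.87 minutes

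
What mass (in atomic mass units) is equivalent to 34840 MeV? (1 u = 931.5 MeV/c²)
m = E/c² = 37.4 u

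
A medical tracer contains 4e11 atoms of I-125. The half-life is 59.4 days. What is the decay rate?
A = λN = 4.668e9 decays/day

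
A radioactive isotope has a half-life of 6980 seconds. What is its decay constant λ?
λ = ln(2)/t½ = 9.93e-5 second⁻¹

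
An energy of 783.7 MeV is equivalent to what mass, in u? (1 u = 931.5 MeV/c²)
m = E/c² = 0.8413 u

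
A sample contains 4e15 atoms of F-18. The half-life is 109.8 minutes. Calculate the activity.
A = λN = 2.525e13 decays/minute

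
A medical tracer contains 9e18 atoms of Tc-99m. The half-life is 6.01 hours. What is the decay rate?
A = λN = 1.038e18 decays/hour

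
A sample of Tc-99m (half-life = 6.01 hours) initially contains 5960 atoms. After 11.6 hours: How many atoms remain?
N = N₀(1/2)^(t/t½) = 1564 atoms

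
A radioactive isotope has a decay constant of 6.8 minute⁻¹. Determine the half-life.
t½ = ln(2)/λ = 0.1019 minutes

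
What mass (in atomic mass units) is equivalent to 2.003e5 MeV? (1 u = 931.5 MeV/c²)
m = E/c² = 215 u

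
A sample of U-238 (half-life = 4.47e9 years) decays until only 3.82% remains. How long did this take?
t = t½ × log₂(N₀/N) = 2.105e10 years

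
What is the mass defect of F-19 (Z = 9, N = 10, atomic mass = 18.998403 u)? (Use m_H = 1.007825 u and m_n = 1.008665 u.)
Δm = Z·m_H + N·m_n − M = 0.1587 u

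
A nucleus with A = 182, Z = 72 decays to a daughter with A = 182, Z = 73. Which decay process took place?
ΔA = 0, ΔZ = +1 ⇒ beta-minus decay (β⁻)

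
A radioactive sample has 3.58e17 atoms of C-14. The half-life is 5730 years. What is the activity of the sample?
A = λN = 4.331e13 decays/year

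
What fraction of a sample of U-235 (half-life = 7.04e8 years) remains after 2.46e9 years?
N/N₀ = (1/2)^(t/t½) = 0.08874 = 8.87%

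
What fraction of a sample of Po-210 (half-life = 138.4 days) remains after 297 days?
N/N₀ = (1/2)^(t/t½) = 0.2259 = 22.6%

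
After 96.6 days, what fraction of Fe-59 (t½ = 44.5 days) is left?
N/N₀ = (1/2)^(t/t½) = 0.2221 = 22.2%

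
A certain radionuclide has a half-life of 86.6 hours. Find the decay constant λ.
λ = ln(2)/t½ = 0.008004 hour⁻¹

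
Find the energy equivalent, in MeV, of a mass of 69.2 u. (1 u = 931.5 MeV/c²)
E = mc² = 64460 MeV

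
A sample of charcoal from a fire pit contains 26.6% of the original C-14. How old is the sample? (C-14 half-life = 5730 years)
Age = t½ × log₂(1/ratio) = 10950 years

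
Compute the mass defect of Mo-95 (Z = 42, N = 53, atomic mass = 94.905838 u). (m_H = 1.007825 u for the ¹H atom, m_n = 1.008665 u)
Δm = Z·m_H + N·m_n − M = 0.8821 u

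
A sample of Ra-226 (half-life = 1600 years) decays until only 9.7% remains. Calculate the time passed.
t = t½ × log₂(N₀/N) = 5385 years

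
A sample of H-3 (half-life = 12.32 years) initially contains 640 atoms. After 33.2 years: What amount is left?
N = N₀(1/2)^(t/t½) = 98.85 atoms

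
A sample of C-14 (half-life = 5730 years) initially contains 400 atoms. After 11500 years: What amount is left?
N = N₀(1/2)^(t/t½) = 99.52 atoms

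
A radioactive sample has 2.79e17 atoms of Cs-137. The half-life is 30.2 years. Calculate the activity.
A = λN = 6.404e15 decays/year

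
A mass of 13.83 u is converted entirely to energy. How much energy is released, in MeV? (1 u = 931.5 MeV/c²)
E = mc² = 12880 MeV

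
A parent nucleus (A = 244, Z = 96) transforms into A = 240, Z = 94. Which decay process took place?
ΔA = -4, ΔZ = -2 ⇒ alpha decay (α)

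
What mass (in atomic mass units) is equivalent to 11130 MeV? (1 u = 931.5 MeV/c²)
m = E/c² = 11.95 u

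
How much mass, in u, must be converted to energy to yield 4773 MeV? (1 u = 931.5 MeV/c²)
m = E/c² = 5.124 u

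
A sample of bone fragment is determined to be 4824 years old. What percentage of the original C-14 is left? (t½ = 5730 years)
N/N₀ = (1/2)^(t/t½) = 0.5579 = 55.8%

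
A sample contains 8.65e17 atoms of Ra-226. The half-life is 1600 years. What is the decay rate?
A = λN = 3.747e14 decays/year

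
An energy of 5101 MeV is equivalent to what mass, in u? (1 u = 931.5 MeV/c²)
m = E/c² = 5.476 u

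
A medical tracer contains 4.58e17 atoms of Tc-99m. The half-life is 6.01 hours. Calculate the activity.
A = λN = 5.282e16 decays/hour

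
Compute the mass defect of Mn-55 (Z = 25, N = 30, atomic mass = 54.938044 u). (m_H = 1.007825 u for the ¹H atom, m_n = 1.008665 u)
Δm = Z·m_H + N·m_n − M = 0.5175 u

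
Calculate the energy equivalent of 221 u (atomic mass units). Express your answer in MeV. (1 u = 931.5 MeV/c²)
E = mc² = 2.059e5 MeV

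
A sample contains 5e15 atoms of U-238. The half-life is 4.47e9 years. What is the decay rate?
A = λN = 7.753e5 decays/year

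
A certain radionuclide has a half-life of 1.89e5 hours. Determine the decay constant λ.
λ = ln(2)/t½ = 3.667e-6 hour⁻¹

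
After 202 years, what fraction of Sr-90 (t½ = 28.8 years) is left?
N/N₀ = (1/2)^(t/t½) = 0.007738 = 0.774%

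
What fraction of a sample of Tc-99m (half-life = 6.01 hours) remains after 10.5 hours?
N/N₀ = (1/2)^(t/t½) = 0.2979 = 29.8%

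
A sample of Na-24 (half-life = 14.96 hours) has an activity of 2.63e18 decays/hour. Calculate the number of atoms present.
N = A/λ = 5.676e19 atoms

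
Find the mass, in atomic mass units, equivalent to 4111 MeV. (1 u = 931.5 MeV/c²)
m = E/c² = 4.413 u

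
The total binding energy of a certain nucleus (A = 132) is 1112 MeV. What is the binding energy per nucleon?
B.E./A = 1112/132 = 8.424 MeV/nucleon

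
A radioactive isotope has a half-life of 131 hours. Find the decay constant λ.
λ = ln(2)/t½ = 0.005291 hour⁻¹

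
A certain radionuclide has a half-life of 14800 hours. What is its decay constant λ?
λ = ln(2)/t½ = 4.683e-5 hour⁻¹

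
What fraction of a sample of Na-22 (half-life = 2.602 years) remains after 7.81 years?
N/N₀ = (1/2)^(t/t½) = 0.1249 = 12.5%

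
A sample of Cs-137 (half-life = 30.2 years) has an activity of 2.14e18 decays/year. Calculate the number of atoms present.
N = A/λ = 9.324e19 atoms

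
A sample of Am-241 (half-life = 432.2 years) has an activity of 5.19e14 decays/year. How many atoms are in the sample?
N = A/λ = 3.236e17 atoms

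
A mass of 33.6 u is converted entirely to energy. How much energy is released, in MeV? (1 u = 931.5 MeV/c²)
E = mc² = 31300 MeV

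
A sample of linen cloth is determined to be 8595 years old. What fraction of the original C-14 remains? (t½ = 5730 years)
N/N₀ = (1/2)^(t/t½) = 0.3536 = 35.4%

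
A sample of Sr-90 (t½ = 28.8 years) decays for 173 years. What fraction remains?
N/N₀ = (1/2)^(t/t½) = 0.01555 = 1.55%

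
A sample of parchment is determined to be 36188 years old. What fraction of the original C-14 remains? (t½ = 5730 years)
N/N₀ = (1/2)^(t/t½) = 0.01256 = 1.26%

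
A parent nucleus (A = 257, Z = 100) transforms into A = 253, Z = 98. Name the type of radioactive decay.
ΔA = -4, ΔZ = -2 ⇒ alpha decay (α)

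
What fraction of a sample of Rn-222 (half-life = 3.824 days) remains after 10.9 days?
N/N₀ = (1/2)^(t/t½) = 0.1387 = 13.9%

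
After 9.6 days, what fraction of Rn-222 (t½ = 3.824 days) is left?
N/N₀ = (1/2)^(t/t½) = 0.1755 = 17.5%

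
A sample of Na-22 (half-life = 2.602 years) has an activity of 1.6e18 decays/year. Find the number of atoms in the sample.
N = A/λ = 6.006e18 atoms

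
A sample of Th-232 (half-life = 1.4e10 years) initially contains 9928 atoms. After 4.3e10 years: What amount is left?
N = N₀(1/2)^(t/t½) = 1181 atoms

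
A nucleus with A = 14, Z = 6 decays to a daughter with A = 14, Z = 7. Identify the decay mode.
ΔA = 0, ΔZ = +1 ⇒ beta-minus decay (β⁻)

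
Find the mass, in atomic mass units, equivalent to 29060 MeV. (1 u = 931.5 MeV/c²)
m = E/c² = 31.2 u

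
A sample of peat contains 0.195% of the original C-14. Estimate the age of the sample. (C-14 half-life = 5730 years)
Age = t½ × log₂(1/ratio) = 51580 years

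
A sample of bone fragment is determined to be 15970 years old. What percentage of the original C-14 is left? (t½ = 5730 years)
N/N₀ = (1/2)^(t/t½) = 0.1449 = 14.5%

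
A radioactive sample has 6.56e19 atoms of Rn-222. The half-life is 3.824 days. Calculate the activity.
A = λN = 1.189e19 decays/day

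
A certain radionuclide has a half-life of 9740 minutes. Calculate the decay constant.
λ = ln(2)/t½ = 7.117e-5 minute⁻¹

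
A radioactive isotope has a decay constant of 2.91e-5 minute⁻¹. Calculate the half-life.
t½ = ln(2)/λ = 23820 minutes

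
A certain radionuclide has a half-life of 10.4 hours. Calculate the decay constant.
λ = ln(2)/t½ = 0.06665 hour⁻¹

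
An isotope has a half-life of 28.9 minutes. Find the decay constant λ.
λ = ln(2)/t½ = 0.02398 minute⁻¹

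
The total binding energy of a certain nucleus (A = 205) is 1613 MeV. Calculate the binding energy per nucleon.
B.E./A = 1613/205 = 7.868 MeV/nucleon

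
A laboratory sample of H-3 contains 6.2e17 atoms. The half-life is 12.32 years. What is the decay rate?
A = λN = 3.488e16 decays/year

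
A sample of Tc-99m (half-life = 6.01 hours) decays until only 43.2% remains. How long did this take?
t = t½ × log₂(N₀/N) = 7.277 hours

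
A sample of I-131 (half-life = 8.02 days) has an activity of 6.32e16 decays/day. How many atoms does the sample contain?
N = A/λ = 7.313e17 atoms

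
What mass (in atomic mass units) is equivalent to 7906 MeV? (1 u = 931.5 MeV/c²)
m = E/c² = 8.487 u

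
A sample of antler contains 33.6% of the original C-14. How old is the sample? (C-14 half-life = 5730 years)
Age = t½ × log₂(1/ratio) = 9016 years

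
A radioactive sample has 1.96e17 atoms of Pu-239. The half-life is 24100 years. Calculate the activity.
A = λN = 5.637e12 decays/year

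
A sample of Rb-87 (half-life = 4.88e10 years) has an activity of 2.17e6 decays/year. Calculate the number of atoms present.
N = A/λ = 1.528e17 atoms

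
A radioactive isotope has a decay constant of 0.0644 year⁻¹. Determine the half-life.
t½ = ln(2)/λ = 10.76 years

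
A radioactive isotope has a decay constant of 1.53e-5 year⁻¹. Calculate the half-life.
t½ = ln(2)/λ = 45300 years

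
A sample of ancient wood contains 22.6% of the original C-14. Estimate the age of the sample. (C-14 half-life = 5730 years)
Age = t½ × log₂(1/ratio) = 12290 years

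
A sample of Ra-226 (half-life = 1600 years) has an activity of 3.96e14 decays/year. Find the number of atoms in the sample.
N = A/λ = 9.141e17 atoms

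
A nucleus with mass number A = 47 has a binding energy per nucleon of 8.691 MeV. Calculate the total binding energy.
B.E. = 8.691 × 47 = 408.5 MeV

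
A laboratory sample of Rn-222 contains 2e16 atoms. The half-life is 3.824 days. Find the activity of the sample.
A = λN = 3.625e15 decays/day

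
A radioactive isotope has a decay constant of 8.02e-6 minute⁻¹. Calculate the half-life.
t½ = ln(2)/λ = 86430 minutes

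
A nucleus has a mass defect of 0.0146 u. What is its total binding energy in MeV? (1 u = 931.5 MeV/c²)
B.E. = Δm × 931.5 = 13.6 MeV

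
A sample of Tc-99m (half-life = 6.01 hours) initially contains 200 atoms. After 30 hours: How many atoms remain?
N = N₀(1/2)^(t/t½) = 6.286 atoms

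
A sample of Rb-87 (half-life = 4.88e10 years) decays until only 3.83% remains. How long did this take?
t = t½ × log₂(N₀/N) = 2.297e11 years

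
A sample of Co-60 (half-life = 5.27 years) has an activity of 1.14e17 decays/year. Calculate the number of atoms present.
N = A/λ = 8.667e17 atoms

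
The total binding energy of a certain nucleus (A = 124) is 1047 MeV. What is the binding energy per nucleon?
B.E./A = 1047/124 = 8.444 MeV/nucleon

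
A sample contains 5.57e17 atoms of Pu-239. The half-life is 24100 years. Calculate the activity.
A = λN = 1.602e13 decays/year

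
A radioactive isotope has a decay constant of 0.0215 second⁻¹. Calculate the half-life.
t½ = ln(2)/λ = 32.24 seconds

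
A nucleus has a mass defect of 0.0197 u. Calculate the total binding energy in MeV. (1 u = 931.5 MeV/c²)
B.E. = Δm × 931.5 = 18.35 MeV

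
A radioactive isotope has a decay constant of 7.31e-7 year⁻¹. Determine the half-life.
t½ = ln(2)/λ = 9.482e5 years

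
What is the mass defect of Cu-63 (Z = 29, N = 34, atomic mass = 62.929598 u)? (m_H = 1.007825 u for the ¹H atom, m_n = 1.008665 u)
Δm = Z·m_H + N·m_n − M = 0.5919 u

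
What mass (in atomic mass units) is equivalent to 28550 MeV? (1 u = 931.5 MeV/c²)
m = E/c² = 30.65 u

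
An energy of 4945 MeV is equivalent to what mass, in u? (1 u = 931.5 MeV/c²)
m = E/c² = 5.309 u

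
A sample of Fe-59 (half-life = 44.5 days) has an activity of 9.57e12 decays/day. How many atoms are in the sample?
N = A/λ = 6.144e14 atoms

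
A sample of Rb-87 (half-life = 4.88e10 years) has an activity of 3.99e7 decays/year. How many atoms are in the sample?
N = A/λ = 2.809e18 atoms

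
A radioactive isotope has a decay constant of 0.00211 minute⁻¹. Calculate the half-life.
t½ = ln(2)/λ = 328.5 minutes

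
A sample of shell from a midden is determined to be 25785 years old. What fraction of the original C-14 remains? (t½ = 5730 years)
N/N₀ = (1/2)^(t/t½) = 0.04419 = 4.42%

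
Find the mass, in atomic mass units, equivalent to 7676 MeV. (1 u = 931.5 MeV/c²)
m = E/c² = 8.24 u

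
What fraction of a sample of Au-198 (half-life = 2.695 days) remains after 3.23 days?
N/N₀ = (1/2)^(t/t½) = 0.4357 = 43.6%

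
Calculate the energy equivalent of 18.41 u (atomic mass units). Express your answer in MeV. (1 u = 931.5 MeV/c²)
E = mc² = 17150 MeV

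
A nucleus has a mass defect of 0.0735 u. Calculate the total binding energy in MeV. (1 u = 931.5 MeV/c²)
B.E. = Δm × 931.5 = 68.47 MeV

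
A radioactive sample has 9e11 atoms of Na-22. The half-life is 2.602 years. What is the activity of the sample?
A = λN = 2.398e11 decays/year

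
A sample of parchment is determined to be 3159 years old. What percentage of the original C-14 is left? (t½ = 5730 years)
N/N₀ = (1/2)^(t/t½) = 0.6824 = 68.2%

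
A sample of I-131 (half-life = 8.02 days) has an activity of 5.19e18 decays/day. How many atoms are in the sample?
N = A/λ = 6.005e19 atoms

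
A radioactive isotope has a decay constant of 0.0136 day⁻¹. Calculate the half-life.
t½ = ln(2)/λ = 50.97 days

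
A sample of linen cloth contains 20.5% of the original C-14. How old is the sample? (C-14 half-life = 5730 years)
Age = t½ × log₂(1/ratio) = 13100 years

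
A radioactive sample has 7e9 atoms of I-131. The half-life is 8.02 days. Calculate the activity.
A = λN = 6.05e8 decays/day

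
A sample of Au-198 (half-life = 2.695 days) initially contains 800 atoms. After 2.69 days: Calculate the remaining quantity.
N = N₀(1/2)^(t/t½) = 400.5 atoms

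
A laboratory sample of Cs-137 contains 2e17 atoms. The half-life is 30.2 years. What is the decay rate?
A = λN = 4.59e15 decays/year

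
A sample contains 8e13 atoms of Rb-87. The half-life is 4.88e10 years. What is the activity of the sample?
A = λN = 1136 decays/year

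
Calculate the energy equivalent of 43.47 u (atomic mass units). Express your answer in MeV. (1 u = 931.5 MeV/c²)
E = mc² = 40490 MeV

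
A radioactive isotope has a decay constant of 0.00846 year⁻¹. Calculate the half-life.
t½ = ln(2)/λ = 81.93 years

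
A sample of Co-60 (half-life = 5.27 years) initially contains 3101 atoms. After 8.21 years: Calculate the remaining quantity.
N = N₀(1/2)^(t/t½) = 1053 atoms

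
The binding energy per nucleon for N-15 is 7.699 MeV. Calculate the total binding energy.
B.E. = 7.699 × 15 = 115.5 MeV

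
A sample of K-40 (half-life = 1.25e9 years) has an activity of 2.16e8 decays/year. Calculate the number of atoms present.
N = A/λ = 3.895e17 atoms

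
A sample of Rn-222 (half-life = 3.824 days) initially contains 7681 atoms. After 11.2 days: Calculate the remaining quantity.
N = N₀(1/2)^(t/t½) = 1009 atoms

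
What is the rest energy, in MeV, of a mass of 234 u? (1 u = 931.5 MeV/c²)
E = mc² = 2.18e5 MeV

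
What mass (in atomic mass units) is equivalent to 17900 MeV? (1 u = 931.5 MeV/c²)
m = E/c² = 19.22 u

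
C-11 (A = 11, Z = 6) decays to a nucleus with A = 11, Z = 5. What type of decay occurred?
ΔA = 0, ΔZ = -1 ⇒ beta-plus decay (β⁺) or electron capture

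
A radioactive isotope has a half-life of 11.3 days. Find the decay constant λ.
λ = ln(2)/t½ = 0.06134 day⁻¹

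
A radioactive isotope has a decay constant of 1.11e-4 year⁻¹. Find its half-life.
t½ = ln(2)/λ = 6245 years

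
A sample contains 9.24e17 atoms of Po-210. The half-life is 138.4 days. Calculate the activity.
A = λN = 4.628e15 decays/day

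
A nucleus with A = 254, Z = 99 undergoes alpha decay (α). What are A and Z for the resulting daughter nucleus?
Daughter: A = 250, Z = 97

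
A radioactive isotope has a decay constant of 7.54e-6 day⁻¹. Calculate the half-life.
t½ = ln(2)/λ = 91930 days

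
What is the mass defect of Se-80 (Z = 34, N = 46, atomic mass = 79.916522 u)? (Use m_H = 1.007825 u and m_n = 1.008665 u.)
Δm = Z·m_H + N·m_n − M = 0.7481 u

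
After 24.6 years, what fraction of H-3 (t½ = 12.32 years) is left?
N/N₀ = (1/2)^(t/t½) = 0.2506 = 25.1%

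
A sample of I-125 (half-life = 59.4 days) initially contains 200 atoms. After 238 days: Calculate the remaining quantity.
N = N₀(1/2)^(t/t½) = 12.44 atoms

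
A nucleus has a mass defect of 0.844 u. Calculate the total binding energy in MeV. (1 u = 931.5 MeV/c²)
B.E. = Δm × 931.5 = 786.2 MeV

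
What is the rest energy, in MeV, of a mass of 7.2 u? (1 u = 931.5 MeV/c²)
E = mc² = 6707 MeV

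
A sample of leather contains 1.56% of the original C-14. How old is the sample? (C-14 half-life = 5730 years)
Age = t½ × log₂(1/ratio) = 34390 years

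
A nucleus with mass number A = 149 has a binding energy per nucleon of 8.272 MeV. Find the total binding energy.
B.E. = 8.272 × 149 = 1233 MeV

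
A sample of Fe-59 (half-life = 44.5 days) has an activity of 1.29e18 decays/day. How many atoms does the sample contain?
N = A/λ = 8.282e19 atoms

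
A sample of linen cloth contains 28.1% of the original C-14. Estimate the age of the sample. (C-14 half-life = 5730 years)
Age = t½ × log₂(1/ratio) = 10490 years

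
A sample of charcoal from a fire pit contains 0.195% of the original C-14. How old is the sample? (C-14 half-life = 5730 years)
Age = t½ × log₂(1/ratio) = 51580 years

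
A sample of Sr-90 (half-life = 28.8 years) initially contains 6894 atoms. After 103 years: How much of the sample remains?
N = N₀(1/2)^(t/t½) = 577.9 atoms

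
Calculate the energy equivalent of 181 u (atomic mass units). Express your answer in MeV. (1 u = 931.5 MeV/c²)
E = mc² = 1.686e5 MeV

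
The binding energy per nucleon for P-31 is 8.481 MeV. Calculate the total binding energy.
B.E. = 8.481 × 31 = 262.9 MeV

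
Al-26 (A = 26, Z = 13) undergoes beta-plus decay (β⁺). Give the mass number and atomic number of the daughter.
Daughter: A = 26, Z = 12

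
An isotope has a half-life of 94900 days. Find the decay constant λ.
λ = ln(2)/t½ = 7.304e-6 day⁻¹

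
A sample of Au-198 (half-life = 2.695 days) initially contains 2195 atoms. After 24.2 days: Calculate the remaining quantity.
N = N₀(1/2)^(t/t½) = 4.348 atoms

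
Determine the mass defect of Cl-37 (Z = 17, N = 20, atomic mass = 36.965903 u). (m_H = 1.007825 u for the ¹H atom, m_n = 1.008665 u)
Δm = Z·m_H + N·m_n − M = 0.3404 u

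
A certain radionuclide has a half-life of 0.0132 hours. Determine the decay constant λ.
λ = ln(2)/t½ = 52.51 hour⁻¹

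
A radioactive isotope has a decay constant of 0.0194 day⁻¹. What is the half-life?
t½ = ln(2)/λ = 35.73 days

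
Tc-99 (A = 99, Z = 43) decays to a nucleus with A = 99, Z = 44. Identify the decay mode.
ΔA = 0, ΔZ = +1 ⇒ beta-minus decay (β⁻)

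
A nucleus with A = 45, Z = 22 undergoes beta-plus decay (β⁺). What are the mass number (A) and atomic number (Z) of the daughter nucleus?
Daughter: A = 45, Z = 21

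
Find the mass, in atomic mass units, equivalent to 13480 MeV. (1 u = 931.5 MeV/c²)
m = E/c² = 14.47 u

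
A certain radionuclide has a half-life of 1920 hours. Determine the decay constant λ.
λ = ln(2)/t½ = 3.61e-4 hour⁻¹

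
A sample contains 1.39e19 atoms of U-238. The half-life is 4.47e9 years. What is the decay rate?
A = λN = 2.155e9 decays/year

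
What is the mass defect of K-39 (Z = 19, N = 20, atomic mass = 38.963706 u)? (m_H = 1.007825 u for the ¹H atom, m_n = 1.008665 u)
Δm = Z·m_H + N·m_n − M = 0.3583 u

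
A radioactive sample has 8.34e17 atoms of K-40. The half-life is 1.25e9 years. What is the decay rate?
A = λN = 4.625e8 decays/year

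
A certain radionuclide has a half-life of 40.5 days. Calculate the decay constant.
λ = ln(2)/t½ = 0.01711 day⁻¹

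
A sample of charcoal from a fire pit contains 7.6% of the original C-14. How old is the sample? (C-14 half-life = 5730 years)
Age = t½ × log₂(1/ratio) = 21300 years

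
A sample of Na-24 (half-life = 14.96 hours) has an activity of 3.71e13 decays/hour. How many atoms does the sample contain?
N = A/λ = 8.007e14 atoms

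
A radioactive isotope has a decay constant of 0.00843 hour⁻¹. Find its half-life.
t½ = ln(2)/λ = 82.22 hours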